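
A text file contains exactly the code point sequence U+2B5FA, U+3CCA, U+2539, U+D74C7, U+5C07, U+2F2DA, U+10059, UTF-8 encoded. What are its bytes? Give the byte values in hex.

U+2B5FA: 4-byte form → F0 AB 97 BA.
U+3CCA: 3-byte form → E3 B3 8A.
U+2539: 3-byte form → E2 94 B9.
U+D74C7: 4-byte form → F3 97 93 87.
U+5C07: 3-byte form → E5 B0 87.
U+2F2DA: 4-byte form → F0 AF 8B 9A.
U+10059: 4-byte form → F0 90 81 99.
Concatenated (25 bytes): F0 AB 97 BA E3 B3 8A E2 94 B9 F3 97 93 87 E5 B0 87 F0 AF 8B 9A F0 90 81 99.

F0 AB 97 BA E3 B3 8A E2 94 B9 F3 97 93 87 E5 B0 87 F0 AF 8B 9A F0 90 81 99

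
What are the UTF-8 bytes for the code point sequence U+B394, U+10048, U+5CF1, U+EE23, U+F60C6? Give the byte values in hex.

EB 8E 94 F0 90 81 88 E5 B3 B1 EE B8 A3 F3 B6 83 86

U+B394: 3-byte form → EB 8E 94.
U+10048: 4-byte form → F0 90 81 88.
U+5CF1: 3-byte form → E5 B3 B1.
U+EE23: 3-byte form → EE B8 A3.
U+F60C6: 4-byte form → F3 B6 83 86.
Concatenated (17 bytes): EB 8E 94 F0 90 81 88 E5 B3 B1 EE B8 A3 F3 B6 83 86.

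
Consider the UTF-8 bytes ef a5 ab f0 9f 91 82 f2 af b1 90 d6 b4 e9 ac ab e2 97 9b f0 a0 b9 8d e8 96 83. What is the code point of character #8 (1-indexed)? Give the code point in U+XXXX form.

U+8583

Offset 0: leading byte 0xEF = 11101111 → 3-byte char #1 = EF A5 AB.
Offset 3: leading byte 0xF0 = 11110000 → 4-byte char #2 = F0 9F 91 82.
Offset 7: leading byte 0xF2 = 11110010 → 4-byte char #3 = F2 AF B1 90.
Offset 11: leading byte 0xD6 = 11010110 → 2-byte char #4 = D6 B4.
Offset 13: leading byte 0xE9 = 11101001 → 3-byte char #5 = E9 AC AB.
Offset 16: leading byte 0xE2 = 11100010 → 3-byte char #6 = E2 97 9B.
Offset 19: leading byte 0xF0 = 11110000 → 4-byte char #7 = F0 A0 B9 8D.
Offset 23: leading byte 0xE8 = 11101000 → 3-byte char #8 = E8 96 83.
Leading byte 0xE8 = 11101000 matches 1110xxxx → 3-byte sequence.
Byte 1: 0xE8 = 11101000, payload 1000 (4 bits).
Byte 2: 0x96 = 10010110 (10xxxxxx ✓), payload 010110.
Byte 3: 0x83 = 10000011 (10xxxxxx ✓), payload 000011.
Concatenate: 1000010110000011 = 0x8583 (16 bits → U+8583).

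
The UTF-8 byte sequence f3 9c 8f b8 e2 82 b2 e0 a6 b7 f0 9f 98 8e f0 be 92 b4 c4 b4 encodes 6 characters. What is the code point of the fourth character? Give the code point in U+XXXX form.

Offset 0: leading byte 0xF3 = 11110011 → 4-byte char #1 = F3 9C 8F B8.
Offset 4: leading byte 0xE2 = 11100010 → 3-byte char #2 = E2 82 B2.
Offset 7: leading byte 0xE0 = 11100000 → 3-byte char #3 = E0 A6 B7.
Offset 10: leading byte 0xF0 = 11110000 → 4-byte char #4 = F0 9F 98 8E.
Leading byte 0xF0 = 11110000 matches 11110xxx → 4-byte sequence.
Byte 1: 0xF0 = 11110000, payload 000 (3 bits).
Byte 2: 0x9F = 10011111 (10xxxxxx ✓), payload 011111.
Byte 3: 0x98 = 10011000 (10xxxxxx ✓), payload 011000.
Byte 4: 0x8E = 10001110 (10xxxxxx ✓), payload 001110.
Concatenate: 000011111011000001110 = 0x1F60E (21 bits → U+1F60E).

U+1F60E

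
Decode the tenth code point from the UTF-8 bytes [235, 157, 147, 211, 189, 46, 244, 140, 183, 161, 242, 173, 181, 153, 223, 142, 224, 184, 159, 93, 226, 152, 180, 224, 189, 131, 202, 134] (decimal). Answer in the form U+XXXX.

U+0F43

Offset 0: leading byte 0xEB = 11101011 → 3-byte char #1 = EB 9D 93.
Offset 3: leading byte 0xD3 = 11010011 → 2-byte char #2 = D3 BD.
Offset 5: leading byte 0x2E = 00101110 → 1-byte char #3 = 2E.
Offset 6: leading byte 0xF4 = 11110100 → 4-byte char #4 = F4 8C B7 A1.
Offset 10: leading byte 0xF2 = 11110010 → 4-byte char #5 = F2 AD B5 99.
Offset 14: leading byte 0xDF = 11011111 → 2-byte char #6 = DF 8E.
Offset 16: leading byte 0xE0 = 11100000 → 3-byte char #7 = E0 B8 9F.
Offset 19: leading byte 0x5D = 01011101 → 1-byte char #8 = 5D.
Offset 20: leading byte 0xE2 = 11100010 → 3-byte char #9 = E2 98 B4.
Offset 23: leading byte 0xE0 = 11100000 → 3-byte char #10 = E0 BD 83.
Leading byte 0xE0 = 11100000 matches 1110xxxx → 3-byte sequence.
Byte 1: 0xE0 = 11100000, payload 0000 (4 bits).
Byte 2: 0xBD = 10111101 (10xxxxxx ✓), payload 111101.
Byte 3: 0x83 = 10000011 (10xxxxxx ✓), payload 000011.
Concatenate: 0000111101000011 = 0xF43 (16 bits → U+0F43).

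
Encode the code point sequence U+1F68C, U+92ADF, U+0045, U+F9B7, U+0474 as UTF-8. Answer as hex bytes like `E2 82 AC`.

F0 9F 9A 8C F2 92 AB 9F 45 EF A6 B7 D1 B4

U+1F68C: 4-byte form → F0 9F 9A 8C.
U+92ADF: 4-byte form → F2 92 AB 9F.
U+0045: 1-byte form → 45.
U+F9B7: 3-byte form → EF A6 B7.
U+0474: 2-byte form → D1 B4.
Concatenated (14 bytes): F0 9F 9A 8C F2 92 AB 9F 45 EF A6 B7 D1 B4.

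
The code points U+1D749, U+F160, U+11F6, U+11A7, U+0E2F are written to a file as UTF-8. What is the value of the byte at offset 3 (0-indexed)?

0x89

U+1D749 → 4-byte form F0 9D 9D 89 at offsets 0–3.
Offset 3 falls in char 1's range; it's byte 4 of F0 9D 9D 89 = 0x89.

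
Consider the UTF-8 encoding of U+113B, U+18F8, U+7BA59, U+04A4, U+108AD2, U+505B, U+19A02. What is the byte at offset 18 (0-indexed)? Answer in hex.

U+113B → 3-byte form E1 84 BB at offsets 0–2.
U+18F8 → 3-byte form E1 A3 B8 at offsets 3–5.
U+7BA59 → 4-byte form F1 BB A9 99 at offsets 6–9.
U+04A4 → 2-byte form D2 A4 at offsets 10–11.
U+108AD2 → 4-byte form F4 88 AB 92 at offsets 12–15.
U+505B → 3-byte form E5 81 9B at offsets 16–18.
Offset 18 falls in char 6's range; it's byte 3 of E5 81 9B = 0x9B.

0x9B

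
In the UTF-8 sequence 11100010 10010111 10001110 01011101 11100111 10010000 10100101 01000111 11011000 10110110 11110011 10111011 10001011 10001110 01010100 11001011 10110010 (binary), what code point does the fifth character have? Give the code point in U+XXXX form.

U+0636

Offset 0: leading byte 0xE2 = 11100010 → 3-byte char #1 = E2 97 8E.
Offset 3: leading byte 0x5D = 01011101 → 1-byte char #2 = 5D.
Offset 4: leading byte 0xE7 = 11100111 → 3-byte char #3 = E7 90 A5.
Offset 7: leading byte 0x47 = 01000111 → 1-byte char #4 = 47.
Offset 8: leading byte 0xD8 = 11011000 → 2-byte char #5 = D8 B6.
Leading byte 0xD8 = 11011000 matches 110xxxxx → 2-byte sequence.
Byte 1: 0xD8 = 11011000, payload 11000 (5 bits).
Byte 2: 0xB6 = 10110110 (10xxxxxx ✓), payload 110110.
Concatenate: 11000110110 = 0x636 (11 bits → U+0636).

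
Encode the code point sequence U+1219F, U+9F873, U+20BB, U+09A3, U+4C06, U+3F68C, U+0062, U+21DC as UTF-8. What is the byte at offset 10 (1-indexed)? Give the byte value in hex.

0x82

1-indexed offset 10 is 0-indexed offset 9.
U+1219F → 4-byte form F0 92 86 9F at offsets 0–3.
U+9F873 → 4-byte form F2 9F A1 B3 at offsets 4–7.
U+20BB → 3-byte form E2 82 BB at offsets 8–10.
Offset 9 falls in char 3's range; it's byte 2 of E2 82 BB = 0x82.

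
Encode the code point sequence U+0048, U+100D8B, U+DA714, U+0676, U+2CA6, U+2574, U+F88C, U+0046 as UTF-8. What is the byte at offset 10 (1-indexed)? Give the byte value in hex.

0xD9

1-indexed offset 10 is 0-indexed offset 9.
U+0048 → 1-byte form 48 at offsets 0–0.
U+100D8B → 4-byte form F4 80 B6 8B at offsets 1–4.
U+DA714 → 4-byte form F3 9A 9C 94 at offsets 5–8.
U+0676 → 2-byte form D9 B6 at offsets 9–10.
Offset 9 falls in char 4's range; it's byte 1 of D9 B6 = 0xD9.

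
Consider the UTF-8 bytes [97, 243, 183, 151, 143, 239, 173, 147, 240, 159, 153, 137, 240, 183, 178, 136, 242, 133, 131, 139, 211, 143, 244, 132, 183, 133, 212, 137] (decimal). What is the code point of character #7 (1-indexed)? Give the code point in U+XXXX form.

Offset 0: leading byte 0x61 = 01100001 → 1-byte char #1 = 61.
Offset 1: leading byte 0xF3 = 11110011 → 4-byte char #2 = F3 B7 97 8F.
Offset 5: leading byte 0xEF = 11101111 → 3-byte char #3 = EF AD 93.
Offset 8: leading byte 0xF0 = 11110000 → 4-byte char #4 = F0 9F 99 89.
Offset 12: leading byte 0xF0 = 11110000 → 4-byte char #5 = F0 B7 B2 88.
Offset 16: leading byte 0xF2 = 11110010 → 4-byte char #6 = F2 85 83 8B.
Offset 20: leading byte 0xD3 = 11010011 → 2-byte char #7 = D3 8F.
Leading byte 0xD3 = 11010011 matches 110xxxxx → 2-byte sequence.
Byte 1: 0xD3 = 11010011, payload 10011 (5 bits).
Byte 2: 0x8F = 10001111 (10xxxxxx ✓), payload 001111.
Concatenate: 10011001111 = 0x4CF (11 bits → U+04CF).

U+04CF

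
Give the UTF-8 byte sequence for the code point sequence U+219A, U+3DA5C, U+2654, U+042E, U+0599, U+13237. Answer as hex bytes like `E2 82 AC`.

E2 86 9A F0 BD A9 9C E2 99 94 D0 AE D6 99 F0 93 88 B7

U+219A: 3-byte form → E2 86 9A.
U+3DA5C: 4-byte form → F0 BD A9 9C.
U+2654: 3-byte form → E2 99 94.
U+042E: 2-byte form → D0 AE.
U+0599: 2-byte form → D6 99.
U+13237: 4-byte form → F0 93 88 B7.
Concatenated (18 bytes): E2 86 9A F0 BD A9 9C E2 99 94 D0 AE D6 99 F0 93 88 B7.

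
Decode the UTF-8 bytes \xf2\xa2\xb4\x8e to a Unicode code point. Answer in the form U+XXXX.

U+A2D0E

Leading byte 0xF2 = 11110010 matches 11110xxx → 4-byte sequence.
Byte 1: 0xF2 = 11110010, payload 010 (3 bits).
Byte 2: 0xA2 = 10100010 (10xxxxxx ✓), payload 100010.
Byte 3: 0xB4 = 10110100 (10xxxxxx ✓), payload 110100.
Byte 4: 0x8E = 10001110 (10xxxxxx ✓), payload 001110.
Concatenate: 010100010110100001110 = 0xA2D0E (21 bits → U+A2D0E).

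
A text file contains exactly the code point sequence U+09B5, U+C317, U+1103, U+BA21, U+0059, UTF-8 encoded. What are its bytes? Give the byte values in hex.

U+09B5: 3-byte form → E0 A6 B5.
U+C317: 3-byte form → EC 8C 97.
U+1103: 3-byte form → E1 84 83.
U+BA21: 3-byte form → EB A8 A1.
U+0059: 1-byte form → 59.
Concatenated (13 bytes): E0 A6 B5 EC 8C 97 E1 84 83 EB A8 A1 59.

E0 A6 B5 EC 8C 97 E1 84 83 EB A8 A1 59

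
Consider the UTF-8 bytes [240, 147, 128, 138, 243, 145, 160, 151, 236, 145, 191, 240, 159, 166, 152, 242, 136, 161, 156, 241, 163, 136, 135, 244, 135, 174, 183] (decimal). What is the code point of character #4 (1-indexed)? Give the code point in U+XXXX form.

Offset 0: leading byte 0xF0 = 11110000 → 4-byte char #1 = F0 93 80 8A.
Offset 4: leading byte 0xF3 = 11110011 → 4-byte char #2 = F3 91 A0 97.
Offset 8: leading byte 0xEC = 11101100 → 3-byte char #3 = EC 91 BF.
Offset 11: leading byte 0xF0 = 11110000 → 4-byte char #4 = F0 9F A6 98.
Leading byte 0xF0 = 11110000 matches 11110xxx → 4-byte sequence.
Byte 1: 0xF0 = 11110000, payload 000 (3 bits).
Byte 2: 0x9F = 10011111 (10xxxxxx ✓), payload 011111.
Byte 3: 0xA6 = 10100110 (10xxxxxx ✓), payload 100110.
Byte 4: 0x98 = 10011000 (10xxxxxx ✓), payload 011000.
Concatenate: 000011111100110011000 = 0x1F998 (21 bits → U+1F998).

U+1F998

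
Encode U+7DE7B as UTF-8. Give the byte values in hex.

F1 BD B9 BB

U+7DE7B = 0x7DE7B = 515707 decimal. In range U+10000–U+10FFFF → 4-byte form: 11110xxx 10xxxxxx 10xxxxxx 10xxxxxx.
Binary (21 bits): 001111101111001111011.
Split 3+6+6+6: 001 | 111101 | 111001 | 111011.
Byte 1: 11110001 = 0xF1.
Byte 2: 10111101 = 0xBD.
Byte 3: 10111001 = 0xB9.
Byte 4: 10111011 = 0xBB.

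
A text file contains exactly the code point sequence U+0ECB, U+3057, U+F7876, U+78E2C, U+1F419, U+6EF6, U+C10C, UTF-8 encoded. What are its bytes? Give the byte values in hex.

U+0ECB: 3-byte form → E0 BB 8B.
U+3057: 3-byte form → E3 81 97.
U+F7876: 4-byte form → F3 B7 A1 B6.
U+78E2C: 4-byte form → F1 B8 B8 AC.
U+1F419: 4-byte form → F0 9F 90 99.
U+6EF6: 3-byte form → E6 BB B6.
U+C10C: 3-byte form → EC 84 8C.
Concatenated (24 bytes): E0 BB 8B E3 81 97 F3 B7 A1 B6 F1 B8 B8 AC F0 9F 90 99 E6 BB B6 EC 84 8C.

E0 BB 8B E3 81 97 F3 B7 A1 B6 F1 B8 B8 AC F0 9F 90 99 E6 BB B6 EC 84 8C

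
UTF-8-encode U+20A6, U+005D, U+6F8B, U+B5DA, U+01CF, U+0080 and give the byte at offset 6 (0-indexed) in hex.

U+20A6 → 3-byte form E2 82 A6 at offsets 0–2.
U+005D → 1-byte form 5D at offsets 3–3.
U+6F8B → 3-byte form E6 BE 8B at offsets 4–6.
Offset 6 falls in char 3's range; it's byte 3 of E6 BE 8B = 0x8B.

0x8B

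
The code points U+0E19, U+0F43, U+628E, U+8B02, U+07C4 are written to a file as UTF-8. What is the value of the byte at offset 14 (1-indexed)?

1-indexed offset 14 is 0-indexed offset 13.
U+0E19 → 3-byte form E0 B8 99 at offsets 0–2.
U+0F43 → 3-byte form E0 BD 83 at offsets 3–5.
U+628E → 3-byte form E6 8A 8E at offsets 6–8.
U+8B02 → 3-byte form E8 AC 82 at offsets 9–11.
U+07C4 → 2-byte form DF 84 at offsets 12–13.
Offset 13 falls in char 5's range; it's byte 2 of DF 84 = 0x84.

0x84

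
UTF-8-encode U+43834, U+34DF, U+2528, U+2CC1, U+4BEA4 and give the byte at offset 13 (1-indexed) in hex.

1-indexed offset 13 is 0-indexed offset 12.
U+43834 → 4-byte form F1 83 A0 B4 at offsets 0–3.
U+34DF → 3-byte form E3 93 9F at offsets 4–6.
U+2528 → 3-byte form E2 94 A8 at offsets 7–9.
U+2CC1 → 3-byte form E2 B3 81 at offsets 10–12.
Offset 12 falls in char 4's range; it's byte 3 of E2 B3 81 = 0x81.

0x81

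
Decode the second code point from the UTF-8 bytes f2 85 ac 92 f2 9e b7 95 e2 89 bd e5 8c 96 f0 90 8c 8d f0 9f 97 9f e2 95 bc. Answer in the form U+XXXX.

Offset 0: leading byte 0xF2 = 11110010 → 4-byte char #1 = F2 85 AC 92.
Offset 4: leading byte 0xF2 = 11110010 → 4-byte char #2 = F2 9E B7 95.
Leading byte 0xF2 = 11110010 matches 11110xxx → 4-byte sequence.
Byte 1: 0xF2 = 11110010, payload 010 (3 bits).
Byte 2: 0x9E = 10011110 (10xxxxxx ✓), payload 011110.
Byte 3: 0xB7 = 10110111 (10xxxxxx ✓), payload 110111.
Byte 4: 0x95 = 10010101 (10xxxxxx ✓), payload 010101.
Concatenate: 010011110110111010101 = 0x9EDD5 (21 bits → U+9EDD5).

U+9EDD5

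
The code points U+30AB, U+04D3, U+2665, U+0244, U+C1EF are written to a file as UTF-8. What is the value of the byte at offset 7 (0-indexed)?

0xA5

U+30AB → 3-byte form E3 82 AB at offsets 0–2.
U+04D3 → 2-byte form D3 93 at offsets 3–4.
U+2665 → 3-byte form E2 99 A5 at offsets 5–7.
Offset 7 falls in char 3's range; it's byte 3 of E2 99 A5 = 0xA5.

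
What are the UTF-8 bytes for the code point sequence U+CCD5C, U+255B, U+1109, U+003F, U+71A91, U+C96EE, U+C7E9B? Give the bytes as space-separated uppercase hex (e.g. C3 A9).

U+CCD5C: 4-byte form → F3 8C B5 9C.
U+255B: 3-byte form → E2 95 9B.
U+1109: 3-byte form → E1 84 89.
U+003F: 1-byte form → 3F.
U+71A91: 4-byte form → F1 B1 AA 91.
U+C96EE: 4-byte form → F3 89 9B AE.
U+C7E9B: 4-byte form → F3 87 BA 9B.
Concatenated (23 bytes): F3 8C B5 9C E2 95 9B E1 84 89 3F F1 B1 AA 91 F3 89 9B AE F3 87 BA 9B.

F3 8C B5 9C E2 95 9B E1 84 89 3F F1 B1 AA 91 F3 89 9B AE F3 87 BA 9B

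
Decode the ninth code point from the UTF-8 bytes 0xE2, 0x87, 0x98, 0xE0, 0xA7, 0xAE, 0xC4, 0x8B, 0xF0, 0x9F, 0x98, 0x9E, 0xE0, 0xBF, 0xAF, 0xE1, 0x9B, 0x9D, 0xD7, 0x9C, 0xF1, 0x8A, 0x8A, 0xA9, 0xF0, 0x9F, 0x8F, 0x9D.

Offset 0: leading byte 0xE2 = 11100010 → 3-byte char #1 = E2 87 98.
Offset 3: leading byte 0xE0 = 11100000 → 3-byte char #2 = E0 A7 AE.
Offset 6: leading byte 0xC4 = 11000100 → 2-byte char #3 = C4 8B.
Offset 8: leading byte 0xF0 = 11110000 → 4-byte char #4 = F0 9F 98 9E.
Offset 12: leading byte 0xE0 = 11100000 → 3-byte char #5 = E0 BF AF.
Offset 15: leading byte 0xE1 = 11100001 → 3-byte char #6 = E1 9B 9D.
Offset 18: leading byte 0xD7 = 11010111 → 2-byte char #7 = D7 9C.
Offset 20: leading byte 0xF1 = 11110001 → 4-byte char #8 = F1 8A 8A A9.
Offset 24: leading byte 0xF0 = 11110000 → 4-byte char #9 = F0 9F 8F 9D.
Leading byte 0xF0 = 11110000 matches 11110xxx → 4-byte sequence.
Byte 1: 0xF0 = 11110000, payload 000 (3 bits).
Byte 2: 0x9F = 10011111 (10xxxxxx ✓), payload 011111.
Byte 3: 0x8F = 10001111 (10xxxxxx ✓), payload 001111.
Byte 4: 0x9D = 10011101 (10xxxxxx ✓), payload 011101.
Concatenate: 000011111001111011101 = 0x1F3DD (21 bits → U+1F3DD).

U+1F3DD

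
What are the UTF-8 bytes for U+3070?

U+3070 = 0x3070 = 12400 decimal. In range U+0800–U+FFFF → 3-byte form: 1110xxxx 10xxxxxx 10xxxxxx.
Binary (16 bits): 0011000001110000.
Split 4+6+6: 0011 | 000001 | 110000.
Byte 1: 11100011 = 0xE3.
Byte 2: 10000001 = 0x81.
Byte 3: 10110000 = 0xB0.

E3 81 B0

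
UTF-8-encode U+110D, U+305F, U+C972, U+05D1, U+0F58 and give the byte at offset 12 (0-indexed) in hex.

0xBD

U+110D → 3-byte form E1 84 8D at offsets 0–2.
U+305F → 3-byte form E3 81 9F at offsets 3–5.
U+C972 → 3-byte form EC A5 B2 at offsets 6–8.
U+05D1 → 2-byte form D7 91 at offsets 9–10.
U+0F58 → 3-byte form E0 BD 98 at offsets 11–13.
Offset 12 falls in char 5's range; it's byte 2 of E0 BD 98 = 0xBD.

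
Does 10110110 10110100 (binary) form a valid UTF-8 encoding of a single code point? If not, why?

Byte 0xB6 = 10110110 has the form 10xxxxxx — a continuation byte — but there is no preceding leading byte.

invalid (continuation byte with no leading byte)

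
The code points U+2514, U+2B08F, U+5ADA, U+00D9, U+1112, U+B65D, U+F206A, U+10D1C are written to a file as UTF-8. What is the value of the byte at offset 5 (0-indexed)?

0x82

U+2514 → 3-byte form E2 94 94 at offsets 0–2.
U+2B08F → 4-byte form F0 AB 82 8F at offsets 3–6.
Offset 5 falls in char 2's range; it's byte 3 of F0 AB 82 8F = 0x82.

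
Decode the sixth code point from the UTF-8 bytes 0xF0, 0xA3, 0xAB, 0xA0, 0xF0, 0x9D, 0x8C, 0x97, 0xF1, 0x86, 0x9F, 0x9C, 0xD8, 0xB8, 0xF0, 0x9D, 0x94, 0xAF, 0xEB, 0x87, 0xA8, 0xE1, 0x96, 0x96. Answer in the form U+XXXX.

Offset 0: leading byte 0xF0 = 11110000 → 4-byte char #1 = F0 A3 AB A0.
Offset 4: leading byte 0xF0 = 11110000 → 4-byte char #2 = F0 9D 8C 97.
Offset 8: leading byte 0xF1 = 11110001 → 4-byte char #3 = F1 86 9F 9C.
Offset 12: leading byte 0xD8 = 11011000 → 2-byte char #4 = D8 B8.
Offset 14: leading byte 0xF0 = 11110000 → 4-byte char #5 = F0 9D 94 AF.
Offset 18: leading byte 0xEB = 11101011 → 3-byte char #6 = EB 87 A8.
Leading byte 0xEB = 11101011 matches 1110xxxx → 3-byte sequence.
Byte 1: 0xEB = 11101011, payload 1011 (4 bits).
Byte 2: 0x87 = 10000111 (10xxxxxx ✓), payload 000111.
Byte 3: 0xA8 = 10101000 (10xxxxxx ✓), payload 101000.
Concatenate: 1011000111101000 = 0xB1E8 (16 bits → U+B1E8).

U+B1E8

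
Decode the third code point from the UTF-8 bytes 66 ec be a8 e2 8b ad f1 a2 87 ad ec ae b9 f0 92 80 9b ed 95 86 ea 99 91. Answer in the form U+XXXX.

U+22ED

Offset 0: leading byte 0x66 = 01100110 → 1-byte char #1 = 66.
Offset 1: leading byte 0xEC = 11101100 → 3-byte char #2 = EC BE A8.
Offset 4: leading byte 0xE2 = 11100010 → 3-byte char #3 = E2 8B AD.
Leading byte 0xE2 = 11100010 matches 1110xxxx → 3-byte sequence.
Byte 1: 0xE2 = 11100010, payload 0010 (4 bits).
Byte 2: 0x8B = 10001011 (10xxxxxx ✓), payload 001011.
Byte 3: 0xAD = 10101101 (10xxxxxx ✓), payload 101101.
Concatenate: 0010001011101101 = 0x22ED (16 bits → U+22ED).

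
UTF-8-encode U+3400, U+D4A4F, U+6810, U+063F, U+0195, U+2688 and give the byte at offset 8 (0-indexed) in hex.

U+3400 → 3-byte form E3 90 80 at offsets 0–2.
U+D4A4F → 4-byte form F3 94 A9 8F at offsets 3–6.
U+6810 → 3-byte form E6 A0 90 at offsets 7–9.
Offset 8 falls in char 3's range; it's byte 2 of E6 A0 90 = 0xA0.

0xA0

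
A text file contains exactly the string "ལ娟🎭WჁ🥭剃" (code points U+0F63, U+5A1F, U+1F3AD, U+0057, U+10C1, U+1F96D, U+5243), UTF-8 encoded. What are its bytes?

U+0F63: 3-byte form → E0 BD A3.
U+5A1F: 3-byte form → E5 A8 9F.
U+1F3AD: 4-byte form → F0 9F 8E AD.
U+0057: 1-byte form → 57.
U+10C1: 3-byte form → E1 83 81.
U+1F96D: 4-byte form → F0 9F A5 AD.
U+5243: 3-byte form → E5 89 83.
Concatenated (21 bytes): E0 BD A3 E5 A8 9F F0 9F 8E AD 57 E1 83 81 F0 9F A5 AD E5 89 83.

E0 BD A3 E5 A8 9F F0 9F 8E AD 57 E1 83 81 F0 9F A5 AD E5 89 83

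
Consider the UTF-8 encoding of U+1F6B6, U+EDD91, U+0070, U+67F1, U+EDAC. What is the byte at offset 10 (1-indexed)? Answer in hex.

0xE6

1-indexed offset 10 is 0-indexed offset 9.
U+1F6B6 → 4-byte form F0 9F 9A B6 at offsets 0–3.
U+EDD91 → 4-byte form F3 AD B6 91 at offsets 4–7.
U+0070 → 1-byte form 70 at offsets 8–8.
U+67F1 → 3-byte form E6 9F B1 at offsets 9–11.
Offset 9 falls in char 4's range; it's byte 1 of E6 9F B1 = 0xE6.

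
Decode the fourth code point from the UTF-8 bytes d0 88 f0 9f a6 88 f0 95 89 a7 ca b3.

Offset 0: leading byte 0xD0 = 11010000 → 2-byte char #1 = D0 88.
Offset 2: leading byte 0xF0 = 11110000 → 4-byte char #2 = F0 9F A6 88.
Offset 6: leading byte 0xF0 = 11110000 → 4-byte char #3 = F0 95 89 A7.
Offset 10: leading byte 0xCA = 11001010 → 2-byte char #4 = CA B3.
Leading byte 0xCA = 11001010 matches 110xxxxx → 2-byte sequence.
Byte 1: 0xCA = 11001010, payload 01010 (5 bits).
Byte 2: 0xB3 = 10110011 (10xxxxxx ✓), payload 110011.
Concatenate: 01010110011 = 0x2B3 (11 bits → U+02B3).

U+02B3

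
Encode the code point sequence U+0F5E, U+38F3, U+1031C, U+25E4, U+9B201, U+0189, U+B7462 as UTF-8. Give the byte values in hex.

E0 BD 9E E3 A3 B3 F0 90 8C 9C E2 97 A4 F2 9B 88 81 C6 89 F2 B7 91 A2

U+0F5E: 3-byte form → E0 BD 9E.
U+38F3: 3-byte form → E3 A3 B3.
U+1031C: 4-byte form → F0 90 8C 9C.
U+25E4: 3-byte form → E2 97 A4.
U+9B201: 4-byte form → F2 9B 88 81.
U+0189: 2-byte form → C6 89.
U+B7462: 4-byte form → F2 B7 91 A2.
Concatenated (23 bytes): E0 BD 9E E3 A3 B3 F0 90 8C 9C E2 97 A4 F2 9B 88 81 C6 89 F2 B7 91 A2.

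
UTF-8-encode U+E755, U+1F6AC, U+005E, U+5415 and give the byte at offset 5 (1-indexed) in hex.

1-indexed offset 5 is 0-indexed offset 4.
U+E755 → 3-byte form EE 9D 95 at offsets 0–2.
U+1F6AC → 4-byte form F0 9F 9A AC at offsets 3–6.
Offset 4 falls in char 2's range; it's byte 2 of F0 9F 9A AC = 0x9F.

0x9F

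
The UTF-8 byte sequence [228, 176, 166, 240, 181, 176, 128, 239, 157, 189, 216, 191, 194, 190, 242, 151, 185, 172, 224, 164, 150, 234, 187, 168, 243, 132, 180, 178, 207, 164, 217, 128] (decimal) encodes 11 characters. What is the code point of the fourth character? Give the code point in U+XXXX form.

U+063F

Offset 0: leading byte 0xE4 = 11100100 → 3-byte char #1 = E4 B0 A6.
Offset 3: leading byte 0xF0 = 11110000 → 4-byte char #2 = F0 B5 B0 80.
Offset 7: leading byte 0xEF = 11101111 → 3-byte char #3 = EF 9D BD.
Offset 10: leading byte 0xD8 = 11011000 → 2-byte char #4 = D8 BF.
Leading byte 0xD8 = 11011000 matches 110xxxxx → 2-byte sequence.
Byte 1: 0xD8 = 11011000, payload 11000 (5 bits).
Byte 2: 0xBF = 10111111 (10xxxxxx ✓), payload 111111.
Concatenate: 11000111111 = 0x63F (11 bits → U+063F).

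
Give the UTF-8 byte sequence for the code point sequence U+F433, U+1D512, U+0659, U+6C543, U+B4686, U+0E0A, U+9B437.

U+F433: 3-byte form → EF 90 B3.
U+1D512: 4-byte form → F0 9D 94 92.
U+0659: 2-byte form → D9 99.
U+6C543: 4-byte form → F1 AC 95 83.
U+B4686: 4-byte form → F2 B4 9A 86.
U+0E0A: 3-byte form → E0 B8 8A.
U+9B437: 4-byte form → F2 9B 90 B7.
Concatenated (24 bytes): EF 90 B3 F0 9D 94 92 D9 99 F1 AC 95 83 F2 B4 9A 86 E0 B8 8A F2 9B 90 B7.

EF 90 B3 F0 9D 94 92 D9 99 F1 AC 95 83 F2 B4 9A 86 E0 B8 8A F2 9B 90 B7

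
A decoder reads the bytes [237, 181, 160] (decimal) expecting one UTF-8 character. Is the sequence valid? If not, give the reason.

Structurally a 3-byte sequence; payload = 0xDD60.
But 0xDD60 is in U+D800–U+DFFF, the surrogate range. Surrogates are not Unicode scalar values and are forbidden in UTF-8.

invalid (encodes a surrogate (U+D800–U+DFFF))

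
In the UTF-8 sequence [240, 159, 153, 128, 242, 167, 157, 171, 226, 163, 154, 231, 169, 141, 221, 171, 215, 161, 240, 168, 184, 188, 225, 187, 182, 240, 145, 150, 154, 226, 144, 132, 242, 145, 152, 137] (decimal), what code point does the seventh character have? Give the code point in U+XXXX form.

Offset 0: leading byte 0xF0 = 11110000 → 4-byte char #1 = F0 9F 99 80.
Offset 4: leading byte 0xF2 = 11110010 → 4-byte char #2 = F2 A7 9D AB.
Offset 8: leading byte 0xE2 = 11100010 → 3-byte char #3 = E2 A3 9A.
Offset 11: leading byte 0xE7 = 11100111 → 3-byte char #4 = E7 A9 8D.
Offset 14: leading byte 0xDD = 11011101 → 2-byte char #5 = DD AB.
Offset 16: leading byte 0xD7 = 11010111 → 2-byte char #6 = D7 A1.
Offset 18: leading byte 0xF0 = 11110000 → 4-byte char #7 = F0 A8 B8 BC.
Leading byte 0xF0 = 11110000 matches 11110xxx → 4-byte sequence.
Byte 1: 0xF0 = 11110000, payload 000 (3 bits).
Byte 2: 0xA8 = 10101000 (10xxxxxx ✓), payload 101000.
Byte 3: 0xB8 = 10111000 (10xxxxxx ✓), payload 111000.
Byte 4: 0xBC = 10111100 (10xxxxxx ✓), payload 111100.
Concatenate: 000101000111000111100 = 0x28E3C (21 bits → U+28E3C).

U+28E3C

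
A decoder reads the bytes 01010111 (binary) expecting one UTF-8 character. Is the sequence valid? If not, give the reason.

valid

Leading byte 0x57 = 01010111 → 1-byte form.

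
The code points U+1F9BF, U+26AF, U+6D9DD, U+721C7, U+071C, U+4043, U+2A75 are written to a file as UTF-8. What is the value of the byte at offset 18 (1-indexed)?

1-indexed offset 18 is 0-indexed offset 17.
U+1F9BF → 4-byte form F0 9F A6 BF at offsets 0–3.
U+26AF → 3-byte form E2 9A AF at offsets 4–6.
U+6D9DD → 4-byte form F1 AD A7 9D at offsets 7–10.
U+721C7 → 4-byte form F1 B2 87 87 at offsets 11–14.
U+071C → 2-byte form DC 9C at offsets 15–16.
U+4043 → 3-byte form E4 81 83 at offsets 17–19.
Offset 17 falls in char 6's range; it's byte 1 of E4 81 83 = 0xE4.

0xE4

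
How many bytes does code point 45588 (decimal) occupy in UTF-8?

U+B214 = 0xB214. UTF-8 uses 1 byte below 0x80, 2 below 0x800, 3 below 0x10000, 4 up to 0x10FFFF. 0xB214 is in U+0800–U+FFFF → 3 bytes.

3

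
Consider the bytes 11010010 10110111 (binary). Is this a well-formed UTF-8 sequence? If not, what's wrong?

Leading byte 0xD2 = 11010010 → 2-byte form.
Continuation bytes 0xB7=10110111 all match 10xxxxxx.
Decoded value 0x4B7 is ≥ 0x80 (shortest form) and not a surrogate.

valid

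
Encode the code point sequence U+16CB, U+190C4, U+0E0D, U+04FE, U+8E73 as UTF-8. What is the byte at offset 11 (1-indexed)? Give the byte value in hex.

1-indexed offset 11 is 0-indexed offset 10.
U+16CB → 3-byte form E1 9B 8B at offsets 0–2.
U+190C4 → 4-byte form F0 99 83 84 at offsets 3–6.
U+0E0D → 3-byte form E0 B8 8D at offsets 7–9.
U+04FE → 2-byte form D3 BE at offsets 10–11.
Offset 10 falls in char 4's range; it's byte 1 of D3 BE = 0xD3.

0xD3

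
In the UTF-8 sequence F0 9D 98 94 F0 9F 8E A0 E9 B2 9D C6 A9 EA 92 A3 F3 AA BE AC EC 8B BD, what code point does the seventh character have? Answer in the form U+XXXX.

U+C2FD

Offset 0: leading byte 0xF0 = 11110000 → 4-byte char #1 = F0 9D 98 94.
Offset 4: leading byte 0xF0 = 11110000 → 4-byte char #2 = F0 9F 8E A0.
Offset 8: leading byte 0xE9 = 11101001 → 3-byte char #3 = E9 B2 9D.
Offset 11: leading byte 0xC6 = 11000110 → 2-byte char #4 = C6 A9.
Offset 13: leading byte 0xEA = 11101010 → 3-byte char #5 = EA 92 A3.
Offset 16: leading byte 0xF3 = 11110011 → 4-byte char #6 = F3 AA BE AC.
Offset 20: leading byte 0xEC = 11101100 → 3-byte char #7 = EC 8B BD.
Leading byte 0xEC = 11101100 matches 1110xxxx → 3-byte sequence.
Byte 1: 0xEC = 11101100, payload 1100 (4 bits).
Byte 2: 0x8B = 10001011 (10xxxxxx ✓), payload 001011.
Byte 3: 0xBD = 10111101 (10xxxxxx ✓), payload 111101.
Concatenate: 1100001011111101 = 0xC2FD (16 bits → U+C2FD).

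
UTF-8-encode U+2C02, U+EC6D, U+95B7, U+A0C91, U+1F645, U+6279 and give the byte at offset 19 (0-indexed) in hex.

0xB9

U+2C02 → 3-byte form E2 B0 82 at offsets 0–2.
U+EC6D → 3-byte form EE B1 AD at offsets 3–5.
U+95B7 → 3-byte form E9 96 B7 at offsets 6–8.
U+A0C91 → 4-byte form F2 A0 B2 91 at offsets 9–12.
U+1F645 → 4-byte form F0 9F 99 85 at offsets 13–16.
U+6279 → 3-byte form E6 89 B9 at offsets 17–19.
Offset 19 falls in char 6's range; it's byte 3 of E6 89 B9 = 0xB9.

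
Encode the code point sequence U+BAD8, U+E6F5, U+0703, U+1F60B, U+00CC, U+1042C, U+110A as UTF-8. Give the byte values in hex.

EB AB 98 EE 9B B5 DC 83 F0 9F 98 8B C3 8C F0 90 90 AC E1 84 8A

U+BAD8: 3-byte form → EB AB 98.
U+E6F5: 3-byte form → EE 9B B5.
U+0703: 2-byte form → DC 83.
U+1F60B: 4-byte form → F0 9F 98 8B.
U+00CC: 2-byte form → C3 8C.
U+1042C: 4-byte form → F0 90 90 AC.
U+110A: 3-byte form → E1 84 8A.
Concatenated (21 bytes): EB AB 98 EE 9B B5 DC 83 F0 9F 98 8B C3 8C F0 90 90 AC E1 84 8A.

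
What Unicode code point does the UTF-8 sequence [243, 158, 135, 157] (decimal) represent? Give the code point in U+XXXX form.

U+DE1DD

Leading byte 0xF3 = 11110011 matches 11110xxx → 4-byte sequence.
Byte 1: 0xF3 = 11110011, payload 011 (3 bits).
Byte 2: 0x9E = 10011110 (10xxxxxx ✓), payload 011110.
Byte 3: 0x87 = 10000111 (10xxxxxx ✓), payload 000111.
Byte 4: 0x9D = 10011101 (10xxxxxx ✓), payload 011101.
Concatenate: 011011110000111011101 = 0xDE1DD (21 bits → U+DE1DD).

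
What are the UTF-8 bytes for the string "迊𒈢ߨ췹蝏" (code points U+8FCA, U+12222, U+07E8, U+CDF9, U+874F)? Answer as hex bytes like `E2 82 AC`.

E8 BF 8A F0 92 88 A2 DF A8 EC B7 B9 E8 9D 8F

U+8FCA: 3-byte form → E8 BF 8A.
U+12222: 4-byte form → F0 92 88 A2.
U+07E8: 2-byte form → DF A8.
U+CDF9: 3-byte form → EC B7 B9.
U+874F: 3-byte form → E8 9D 8F.
Concatenated (15 bytes): E8 BF 8A F0 92 88 A2 DF A8 EC B7 B9 E8 9D 8F.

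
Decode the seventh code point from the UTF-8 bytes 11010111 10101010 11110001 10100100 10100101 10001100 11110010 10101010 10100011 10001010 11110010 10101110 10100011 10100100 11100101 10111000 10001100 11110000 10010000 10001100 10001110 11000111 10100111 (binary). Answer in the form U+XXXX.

U+01E7

Offset 0: leading byte 0xD7 = 11010111 → 2-byte char #1 = D7 AA.
Offset 2: leading byte 0xF1 = 11110001 → 4-byte char #2 = F1 A4 A5 8C.
Offset 6: leading byte 0xF2 = 11110010 → 4-byte char #3 = F2 AA A3 8A.
Offset 10: leading byte 0xF2 = 11110010 → 4-byte char #4 = F2 AE A3 A4.
Offset 14: leading byte 0xE5 = 11100101 → 3-byte char #5 = E5 B8 8C.
Offset 17: leading byte 0xF0 = 11110000 → 4-byte char #6 = F0 90 8C 8E.
Offset 21: leading byte 0xC7 = 11000111 → 2-byte char #7 = C7 A7.
Leading byte 0xC7 = 11000111 matches 110xxxxx → 2-byte sequence.
Byte 1: 0xC7 = 11000111, payload 00111 (5 bits).
Byte 2: 0xA7 = 10100111 (10xxxxxx ✓), payload 100111.
Concatenate: 00111100111 = 0x1E7 (11 bits → U+01E7).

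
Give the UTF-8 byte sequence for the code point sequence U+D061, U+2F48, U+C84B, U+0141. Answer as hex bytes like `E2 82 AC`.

U+D061: 3-byte form → ED 81 A1.
U+2F48: 3-byte form → E2 BD 88.
U+C84B: 3-byte form → EC A1 8B.
U+0141: 2-byte form → C5 81.
Concatenated (11 bytes): ED 81 A1 E2 BD 88 EC A1 8B C5 81.

ED 81 A1 E2 BD 88 EC A1 8B C5 81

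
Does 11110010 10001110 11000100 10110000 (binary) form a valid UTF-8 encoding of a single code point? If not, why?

Leading byte 0xF2 = 11110010 → 4-byte form.
Byte 3 is 0xC4 = 11000100, which is not 10xxxxxx — expected a continuation byte.

invalid (non-continuation byte where continuation expected)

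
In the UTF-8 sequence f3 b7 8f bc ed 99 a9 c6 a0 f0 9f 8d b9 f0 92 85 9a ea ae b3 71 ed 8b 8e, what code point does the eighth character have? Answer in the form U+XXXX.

Offset 0: leading byte 0xF3 = 11110011 → 4-byte char #1 = F3 B7 8F BC.
Offset 4: leading byte 0xED = 11101101 → 3-byte char #2 = ED 99 A9.
Offset 7: leading byte 0xC6 = 11000110 → 2-byte char #3 = C6 A0.
Offset 9: leading byte 0xF0 = 11110000 → 4-byte char #4 = F0 9F 8D B9.
Offset 13: leading byte 0xF0 = 11110000 → 4-byte char #5 = F0 92 85 9A.
Offset 17: leading byte 0xEA = 11101010 → 3-byte char #6 = EA AE B3.
Offset 20: leading byte 0x71 = 01110001 → 1-byte char #7 = 71.
Offset 21: leading byte 0xED = 11101101 → 3-byte char #8 = ED 8B 8E.
Leading byte 0xED = 11101101 matches 1110xxxx → 3-byte sequence.
Byte 1: 0xED = 11101101, payload 1101 (4 bits).
Byte 2: 0x8B = 10001011 (10xxxxxx ✓), payload 001011.
Byte 3: 0x8E = 10001110 (10xxxxxx ✓), payload 001110.
Concatenate: 1101001011001110 = 0xD2CE (16 bits → U+D2CE).

U+D2CE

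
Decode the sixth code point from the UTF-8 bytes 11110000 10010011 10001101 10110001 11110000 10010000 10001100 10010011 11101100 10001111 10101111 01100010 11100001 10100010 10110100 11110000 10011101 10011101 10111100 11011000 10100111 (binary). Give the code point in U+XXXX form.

Offset 0: leading byte 0xF0 = 11110000 → 4-byte char #1 = F0 93 8D B1.
Offset 4: leading byte 0xF0 = 11110000 → 4-byte char #2 = F0 90 8C 93.
Offset 8: leading byte 0xEC = 11101100 → 3-byte char #3 = EC 8F AF.
Offset 11: leading byte 0x62 = 01100010 → 1-byte char #4 = 62.
Offset 12: leading byte 0xE1 = 11100001 → 3-byte char #5 = E1 A2 B4.
Offset 15: leading byte 0xF0 = 11110000 → 4-byte char #6 = F0 9D 9D BC.
Leading byte 0xF0 = 11110000 matches 11110xxx → 4-byte sequence.
Byte 1: 0xF0 = 11110000, payload 000 (3 bits).
Byte 2: 0x9D = 10011101 (10xxxxxx ✓), payload 011101.
Byte 3: 0x9D = 10011101 (10xxxxxx ✓), payload 011101.
Byte 4: 0xBC = 10111100 (10xxxxxx ✓), payload 111100.
Concatenate: 000011101011101111100 = 0x1D77C (21 bits → U+1D77C).

U+1D77C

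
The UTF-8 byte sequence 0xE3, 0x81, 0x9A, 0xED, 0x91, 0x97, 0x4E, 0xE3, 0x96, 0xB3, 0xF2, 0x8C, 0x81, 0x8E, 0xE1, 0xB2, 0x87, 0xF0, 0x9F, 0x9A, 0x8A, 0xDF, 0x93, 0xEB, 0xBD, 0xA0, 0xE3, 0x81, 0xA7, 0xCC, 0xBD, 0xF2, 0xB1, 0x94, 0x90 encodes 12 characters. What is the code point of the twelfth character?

U+B1510

Offset 0: leading byte 0xE3 = 11100011 → 3-byte char #1 = E3 81 9A.
Offset 3: leading byte 0xED = 11101101 → 3-byte char #2 = ED 91 97.
Offset 6: leading byte 0x4E = 01001110 → 1-byte char #3 = 4E.
Offset 7: leading byte 0xE3 = 11100011 → 3-byte char #4 = E3 96 B3.
Offset 10: leading byte 0xF2 = 11110010 → 4-byte char #5 = F2 8C 81 8E.
Offset 14: leading byte 0xE1 = 11100001 → 3-byte char #6 = E1 B2 87.
Offset 17: leading byte 0xF0 = 11110000 → 4-byte char #7 = F0 9F 9A 8A.
Offset 21: leading byte 0xDF = 11011111 → 2-byte char #8 = DF 93.
Offset 23: leading byte 0xEB = 11101011 → 3-byte char #9 = EB BD A0.
Offset 26: leading byte 0xE3 = 11100011 → 3-byte char #10 = E3 81 A7.
Offset 29: leading byte 0xCC = 11001100 → 2-byte char #11 = CC BD.
Offset 31: leading byte 0xF2 = 11110010 → 4-byte char #12 = F2 B1 94 90.
Leading byte 0xF2 = 11110010 matches 11110xxx → 4-byte sequence.
Byte 1: 0xF2 = 11110010, payload 010 (3 bits).
Byte 2: 0xB1 = 10110001 (10xxxxxx ✓), payload 110001.
Byte 3: 0x94 = 10010100 (10xxxxxx ✓), payload 010100.
Byte 4: 0x90 = 10010000 (10xxxxxx ✓), payload 010000.
Concatenate: 010110001010100010000 = 0xB1510 (21 bits → U+B1510).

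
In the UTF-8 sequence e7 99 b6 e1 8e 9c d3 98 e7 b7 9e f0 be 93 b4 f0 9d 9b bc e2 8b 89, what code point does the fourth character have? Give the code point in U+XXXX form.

Offset 0: leading byte 0xE7 = 11100111 → 3-byte char #1 = E7 99 B6.
Offset 3: leading byte 0xE1 = 11100001 → 3-byte char #2 = E1 8E 9C.
Offset 6: leading byte 0xD3 = 11010011 → 2-byte char #3 = D3 98.
Offset 8: leading byte 0xE7 = 11100111 → 3-byte char #4 = E7 B7 9E.
Leading byte 0xE7 = 11100111 matches 1110xxxx → 3-byte sequence.
Byte 1: 0xE7 = 11100111, payload 0111 (4 bits).
Byte 2: 0xB7 = 10110111 (10xxxxxx ✓), payload 110111.
Byte 3: 0x9E = 10011110 (10xxxxxx ✓), payload 011110.
Concatenate: 0111110111011110 = 0x7DDE (16 bits → U+7DDE).

U+7DDE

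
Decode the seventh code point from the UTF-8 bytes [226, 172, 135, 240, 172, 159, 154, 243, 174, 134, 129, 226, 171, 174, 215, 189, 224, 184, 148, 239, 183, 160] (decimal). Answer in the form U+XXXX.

U+FDE0

Offset 0: leading byte 0xE2 = 11100010 → 3-byte char #1 = E2 AC 87.
Offset 3: leading byte 0xF0 = 11110000 → 4-byte char #2 = F0 AC 9F 9A.
Offset 7: leading byte 0xF3 = 11110011 → 4-byte char #3 = F3 AE 86 81.
Offset 11: leading byte 0xE2 = 11100010 → 3-byte char #4 = E2 AB AE.
Offset 14: leading byte 0xD7 = 11010111 → 2-byte char #5 = D7 BD.
Offset 16: leading byte 0xE0 = 11100000 → 3-byte char #6 = E0 B8 94.
Offset 19: leading byte 0xEF = 11101111 → 3-byte char #7 = EF B7 A0.
Leading byte 0xEF = 11101111 matches 1110xxxx → 3-byte sequence.
Byte 1: 0xEF = 11101111, payload 1111 (4 bits).
Byte 2: 0xB7 = 10110111 (10xxxxxx ✓), payload 110111.
Byte 3: 0xA0 = 10100000 (10xxxxxx ✓), payload 100000.
Concatenate: 1111110111100000 = 0xFDE0 (16 bits → U+FDE0).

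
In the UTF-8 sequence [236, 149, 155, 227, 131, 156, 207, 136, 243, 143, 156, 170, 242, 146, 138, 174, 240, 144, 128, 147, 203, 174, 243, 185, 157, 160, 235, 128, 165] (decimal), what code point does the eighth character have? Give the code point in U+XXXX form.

Offset 0: leading byte 0xEC = 11101100 → 3-byte char #1 = EC 95 9B.
Offset 3: leading byte 0xE3 = 11100011 → 3-byte char #2 = E3 83 9C.
Offset 6: leading byte 0xCF = 11001111 → 2-byte char #3 = CF 88.
Offset 8: leading byte 0xF3 = 11110011 → 4-byte char #4 = F3 8F 9C AA.
Offset 12: leading byte 0xF2 = 11110010 → 4-byte char #5 = F2 92 8A AE.
Offset 16: leading byte 0xF0 = 11110000 → 4-byte char #6 = F0 90 80 93.
Offset 20: leading byte 0xCB = 11001011 → 2-byte char #7 = CB AE.
Offset 22: leading byte 0xF3 = 11110011 → 4-byte char #8 = F3 B9 9D A0.
Leading byte 0xF3 = 11110011 matches 11110xxx → 4-byte sequence.
Byte 1: 0xF3 = 11110011, payload 011 (3 bits).
Byte 2: 0xB9 = 10111001 (10xxxxxx ✓), payload 111001.
Byte 3: 0x9D = 10011101 (10xxxxxx ✓), payload 011101.
Byte 4: 0xA0 = 10100000 (10xxxxxx ✓), payload 100000.
Concatenate: 011111001011101100000 = 0xF9760 (21 bits → U+F9760).

U+F9760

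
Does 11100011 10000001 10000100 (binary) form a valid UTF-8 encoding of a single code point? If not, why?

Leading byte 0xE3 = 11100011 → 3-byte form.
Continuation bytes 0x81=10000001, 0x84=10000100 all match 10xxxxxx.
Decoded value 0x3044 is ≥ 0x800 (shortest form) and not a surrogate.

valid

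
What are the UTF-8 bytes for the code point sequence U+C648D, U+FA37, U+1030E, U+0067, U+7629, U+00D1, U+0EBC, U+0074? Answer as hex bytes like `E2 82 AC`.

F3 86 92 8D EF A8 B7 F0 90 8C 8E 67 E7 98 A9 C3 91 E0 BA BC 74

U+C648D: 4-byte form → F3 86 92 8D.
U+FA37: 3-byte form → EF A8 B7.
U+1030E: 4-byte form → F0 90 8C 8E.
U+0067: 1-byte form → 67.
U+7629: 3-byte form → E7 98 A9.
U+00D1: 2-byte form → C3 91.
U+0EBC: 3-byte form → E0 BA BC.
U+0074: 1-byte form → 74.
Concatenated (21 bytes): F3 86 92 8D EF A8 B7 F0 90 8C 8E 67 E7 98 A9 C3 91 E0 BA BC 74.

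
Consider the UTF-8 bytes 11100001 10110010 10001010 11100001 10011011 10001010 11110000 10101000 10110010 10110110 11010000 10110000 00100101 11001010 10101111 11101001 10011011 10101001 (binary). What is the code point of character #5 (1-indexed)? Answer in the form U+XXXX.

Offset 0: leading byte 0xE1 = 11100001 → 3-byte char #1 = E1 B2 8A.
Offset 3: leading byte 0xE1 = 11100001 → 3-byte char #2 = E1 9B 8A.
Offset 6: leading byte 0xF0 = 11110000 → 4-byte char #3 = F0 A8 B2 B6.
Offset 10: leading byte 0xD0 = 11010000 → 2-byte char #4 = D0 B0.
Offset 12: leading byte 0x25 = 00100101 → 1-byte char #5 = 25.
Leading byte 0x25 = 00100101 matches 0xxxxxxx → 1-byte sequence.
Byte 1: 0x25 = 00100101, payload 0100101 (7 bits).
Concatenate: 0100101 = 0x25 (7 bits → U+0025).

U+0025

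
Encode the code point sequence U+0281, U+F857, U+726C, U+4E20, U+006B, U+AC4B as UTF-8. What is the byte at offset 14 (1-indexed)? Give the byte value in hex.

0xB1

1-indexed offset 14 is 0-indexed offset 13.
U+0281 → 2-byte form CA 81 at offsets 0–1.
U+F857 → 3-byte form EF A1 97 at offsets 2–4.
U+726C → 3-byte form E7 89 AC at offsets 5–7.
U+4E20 → 3-byte form E4 B8 A0 at offsets 8–10.
U+006B → 1-byte form 6B at offsets 11–11.
U+AC4B → 3-byte form EA B1 8B at offsets 12–14.
Offset 13 falls in char 6's range; it's byte 2 of EA B1 8B = 0xB1.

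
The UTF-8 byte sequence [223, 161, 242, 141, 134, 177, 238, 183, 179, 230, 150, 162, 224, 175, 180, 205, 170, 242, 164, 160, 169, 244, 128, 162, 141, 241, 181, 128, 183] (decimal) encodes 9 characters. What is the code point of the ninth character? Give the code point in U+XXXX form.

Offset 0: leading byte 0xDF = 11011111 → 2-byte char #1 = DF A1.
Offset 2: leading byte 0xF2 = 11110010 → 4-byte char #2 = F2 8D 86 B1.
Offset 6: leading byte 0xEE = 11101110 → 3-byte char #3 = EE B7 B3.
Offset 9: leading byte 0xE6 = 11100110 → 3-byte char #4 = E6 96 A2.
Offset 12: leading byte 0xE0 = 11100000 → 3-byte char #5 = E0 AF B4.
Offset 15: leading byte 0xCD = 11001101 → 2-byte char #6 = CD AA.
Offset 17: leading byte 0xF2 = 11110010 → 4-byte char #7 = F2 A4 A0 A9.
Offset 21: leading byte 0xF4 = 11110100 → 4-byte char #8 = F4 80 A2 8D.
Offset 25: leading byte 0xF1 = 11110001 → 4-byte char #9 = F1 B5 80 B7.
Leading byte 0xF1 = 11110001 matches 11110xxx → 4-byte sequence.
Byte 1: 0xF1 = 11110001, payload 001 (3 bits).
Byte 2: 0xB5 = 10110101 (10xxxxxx ✓), payload 110101.
Byte 3: 0x80 = 10000000 (10xxxxxx ✓), payload 000000.
Byte 4: 0xB7 = 10110111 (10xxxxxx ✓), payload 110111.
Concatenate: 001110101000000110111 = 0x75037 (21 bits → U+75037).

U+75037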